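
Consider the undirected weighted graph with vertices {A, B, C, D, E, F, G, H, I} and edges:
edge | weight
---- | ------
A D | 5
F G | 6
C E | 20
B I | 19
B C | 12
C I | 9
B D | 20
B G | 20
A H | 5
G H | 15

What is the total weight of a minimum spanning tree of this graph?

Prim, starting at F.
Step 1: frontier [F G 6] → take F G (6); add G.
Step 2: frontier [G H 15, B G 20] → take G H (15); add H.
Step 3: frontier [B G 20, A H 5] → take A H (5); add A.
Step 4: frontier [A D 5, B G 20] → take A D (5); add D.
Step 5: frontier [B D 20, B G 20] → take B D (20); add B.
Step 6: frontier [B C 12, B I 19] → take B C (12); add C.
Step 7: frontier [B I 19, C I 9, C E 20] → take C I (9); add I.
Step 8: frontier [C E 20] → take C E (20); add E.
MST edges: F G, G H, A H, A D, B D, B C, C I, C E; total weight 6+15+5+5+20+12+9+20 = 92.

92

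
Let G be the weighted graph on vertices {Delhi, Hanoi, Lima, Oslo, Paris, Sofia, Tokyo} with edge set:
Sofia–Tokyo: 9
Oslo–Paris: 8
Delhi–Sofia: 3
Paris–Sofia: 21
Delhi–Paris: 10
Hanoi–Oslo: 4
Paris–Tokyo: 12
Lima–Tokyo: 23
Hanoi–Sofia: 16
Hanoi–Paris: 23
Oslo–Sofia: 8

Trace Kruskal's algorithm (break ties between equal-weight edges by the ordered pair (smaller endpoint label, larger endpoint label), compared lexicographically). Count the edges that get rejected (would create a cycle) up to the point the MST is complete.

Sort edges by weight, then run Kruskal:
Delhi–Sofia (3): add — endpoints in different components.
Hanoi–Oslo (4): add — endpoints in different components.
Oslo–Paris (8): add — endpoints in different components.
Oslo–Sofia (8): add — endpoints in different components.
Sofia–Tokyo (9): add — endpoints in different components.
Delhi–Paris (10): skip — Delhi and Paris already connected.
Paris–Tokyo (12): skip — Tokyo and Paris already connected.
Hanoi–Sofia (16): skip — Sofia and Hanoi already connected.
Paris–Sofia (21): skip — Sofia and Paris already connected.
Hanoi–Paris (23): skip — Paris and Hanoi already connected.
Lima–Tokyo (23): add — endpoints in different components.
Edges rejected before the tree was complete: 5.

5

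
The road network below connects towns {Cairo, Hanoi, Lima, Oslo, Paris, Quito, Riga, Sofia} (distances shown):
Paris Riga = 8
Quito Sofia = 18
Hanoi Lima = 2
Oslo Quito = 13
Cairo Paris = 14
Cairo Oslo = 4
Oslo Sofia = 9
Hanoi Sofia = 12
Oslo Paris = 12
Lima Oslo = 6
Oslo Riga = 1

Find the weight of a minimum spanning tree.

43

Grow the tree from Lima using Prim:
Step 1: frontier [Hanoi Lima 2, Lima Oslo 6] → take Hanoi Lima (2); add Hanoi.
Step 2: frontier [Hanoi Sofia 12, Lima Oslo 6] → take Lima Oslo (6); add Oslo.
Step 3: frontier [Hanoi Sofia 12, Oslo Riga 1, Cairo Oslo 4, Oslo Sofia 9, Oslo Paris 12, Oslo Quito 13] → take Oslo Riga (1); add Riga.
Step 4: frontier [Hanoi Sofia 12, Cairo Oslo 4, Oslo Sofia 9, Oslo Paris 12, Oslo Quito 13, Paris Riga 8] → take Cairo Oslo (4); add Cairo.
Step 5: frontier [Cairo Paris 14, Hanoi Sofia 12, Oslo Sofia 9, Oslo Paris 12, Oslo Quito 13, Paris Riga 8] → take Paris Riga (8); add Paris.
Step 6: frontier [Hanoi Sofia 12, Oslo Sofia 9, Oslo Quito 13] → take Oslo Sofia (9); add Sofia.
Step 7: frontier [Oslo Quito 13, Quito Sofia 18] → take Oslo Quito (13); add Quito.
MST edges: Hanoi Lima, Lima Oslo, Oslo Riga, Cairo Oslo, Paris Riga, Oslo Sofia, Oslo Quito; total weight 2+6+1+4+8+9+13 = 43.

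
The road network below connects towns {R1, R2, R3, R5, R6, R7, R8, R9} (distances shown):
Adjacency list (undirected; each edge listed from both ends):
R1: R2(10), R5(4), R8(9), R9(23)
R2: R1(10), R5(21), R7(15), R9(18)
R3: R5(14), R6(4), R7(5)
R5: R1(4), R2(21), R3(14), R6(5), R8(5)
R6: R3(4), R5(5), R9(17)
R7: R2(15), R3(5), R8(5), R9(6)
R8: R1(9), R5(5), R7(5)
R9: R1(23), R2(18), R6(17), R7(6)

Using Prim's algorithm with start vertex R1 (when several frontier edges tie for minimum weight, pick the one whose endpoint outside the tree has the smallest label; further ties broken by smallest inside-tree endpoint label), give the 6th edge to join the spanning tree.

Prim, starting at R1.
Step 1: cheapest edge leaving the tree is R1-R5 (4); add R5.
Step 2: cheapest edge leaving the tree is R5-R6 (5); add R6.
Step 3: cheapest edge leaving the tree is R3-R6 (4); add R3.
Step 4: cheapest edge leaving the tree is R3-R7 (5); add R7.
Step 5: cheapest edge leaving the tree is R5-R8 (5); add R8.
Step 6: cheapest edge leaving the tree is R7-R9 (6); add R9.
Step 7: cheapest edge leaving the tree is R1-R2 (10); add R2.
The 6th edge added is R7-R9.

R7-R9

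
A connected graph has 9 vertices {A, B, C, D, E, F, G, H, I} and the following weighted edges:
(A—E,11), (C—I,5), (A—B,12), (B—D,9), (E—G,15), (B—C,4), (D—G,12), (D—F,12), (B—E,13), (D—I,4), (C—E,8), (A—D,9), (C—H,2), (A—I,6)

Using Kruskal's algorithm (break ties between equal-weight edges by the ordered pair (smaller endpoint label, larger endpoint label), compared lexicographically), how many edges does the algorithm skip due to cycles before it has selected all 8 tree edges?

4

Kruskal's algorithm — process edges by increasing weight (ties by edge label):
C—H (2): add — endpoints in different components.
B—C (4): add — endpoints in different components.
D—I (4): add — endpoints in different components.
C—I (5): add — endpoints in different components.
A—I (6): add — endpoints in different components.
C—E (8): add — endpoints in different components.
A—D (9): skip — A and D already connected.
B—D (9): skip — B and D already connected.
A—E (11): skip — A and E already connected.
A—B (12): skip — A and B already connected.
D—F (12): add — endpoints in different components.
D—G (12): add — endpoints in different components.
Edges rejected before the tree was complete: 4.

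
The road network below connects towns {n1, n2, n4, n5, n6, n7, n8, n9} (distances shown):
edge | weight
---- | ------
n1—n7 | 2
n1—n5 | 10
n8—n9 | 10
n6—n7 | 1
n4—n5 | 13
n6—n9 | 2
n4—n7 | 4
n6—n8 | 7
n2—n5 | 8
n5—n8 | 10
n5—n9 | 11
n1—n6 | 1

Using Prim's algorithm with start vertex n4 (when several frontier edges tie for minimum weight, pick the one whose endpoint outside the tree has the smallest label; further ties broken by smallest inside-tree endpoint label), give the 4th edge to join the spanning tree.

Grow the tree from n4 using Prim:
Step 1: cheapest edge leaving the tree is n4—n7 (4); add n7.
Step 2: cheapest edge leaving the tree is n6—n7 (1); add n6.
Step 3: cheapest edge leaving the tree is n1—n6 (1); add n1.
Step 4: cheapest edge leaving the tree is n6—n9 (2); add n9.
Step 5: cheapest edge leaving the tree is n6—n8 (7); add n8.
Step 6: cheapest edge leaving the tree is n1—n5 (10); add n5.
Step 7: cheapest edge leaving the tree is n2—n5 (8); add n2.
The 4th edge added is n6—n9.

n6-n9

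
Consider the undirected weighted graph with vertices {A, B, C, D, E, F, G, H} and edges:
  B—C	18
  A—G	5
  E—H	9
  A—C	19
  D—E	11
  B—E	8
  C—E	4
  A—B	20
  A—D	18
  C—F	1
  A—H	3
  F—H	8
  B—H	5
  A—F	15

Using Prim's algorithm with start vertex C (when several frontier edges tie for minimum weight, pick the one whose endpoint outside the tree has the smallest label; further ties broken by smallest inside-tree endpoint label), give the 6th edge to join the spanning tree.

A-G

Prim, starting at C.
Step 1: frontier [C—F 1, C—E 4, B—C 18, A—C 19] → take C—F (1); add F.
Step 2: frontier [C—E 4, B—C 18, A—C 19, F—H 8, A—F 15] → take C—E (4); add E.
Step 3: frontier [B—C 18, A—C 19, B—E 8, E—H 9, D—E 11, F—H 8, A—F 15] → take B—E (8); add B.
Step 4: frontier [B—H 5, A—B 20, A—C 19, E—H 9, D—E 11, F—H 8, A—F 15] → take B—H (5); add H.
Step 5: frontier [A—B 20, A—C 19, D—E 11, A—F 15, A—H 3] → take A—H (3); add A.
Step 6: frontier [A—G 5, A—D 18, D—E 11] → take A—G (5); add G.
Step 7: frontier [A—D 18, D—E 11] → take D—E (11); add D.
The 6th edge added is A—G.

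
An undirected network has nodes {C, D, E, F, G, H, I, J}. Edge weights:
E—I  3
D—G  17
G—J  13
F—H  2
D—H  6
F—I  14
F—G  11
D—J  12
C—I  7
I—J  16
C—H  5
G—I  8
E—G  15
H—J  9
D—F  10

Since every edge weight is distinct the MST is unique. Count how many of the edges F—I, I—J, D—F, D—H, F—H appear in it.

2

Sort edges by weight, then run Kruskal:
F—H (2): add — endpoints in different components.
E—I (3): add — endpoints in different components.
C—H (5): add — endpoints in different components.
D—H (6): add — endpoints in different components.
C—I (7): add — endpoints in different components.
G—I (8): add — endpoints in different components.
H—J (9): add — endpoints in different components.
MST edge set: {F—H, E—I, C—H, D—H, C—I, G—I, H—J}.
Of the listed edges, {D—H, F—H} are in the MST → 2.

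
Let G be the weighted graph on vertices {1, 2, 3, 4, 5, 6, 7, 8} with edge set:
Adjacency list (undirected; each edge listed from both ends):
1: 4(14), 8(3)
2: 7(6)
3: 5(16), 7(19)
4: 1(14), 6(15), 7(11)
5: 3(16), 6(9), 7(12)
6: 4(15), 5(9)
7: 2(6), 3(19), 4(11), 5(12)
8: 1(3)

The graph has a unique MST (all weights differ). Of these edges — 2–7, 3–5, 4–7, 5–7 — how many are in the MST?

4

Sort edges by weight, then run Kruskal:
1–8 (3): add — endpoints in different components.
2–7 (6): add — endpoints in different components.
5–6 (9): add — endpoints in different components.
4–7 (11): add — endpoints in different components.
5–7 (12): add — endpoints in different components.
1–4 (14): add — endpoints in different components.
4–6 (15): skip — 4 and 6 already connected.
3–5 (16): add — endpoints in different components.
MST edge set: {1–8, 2–7, 5–6, 4–7, 5–7, 1–4, 3–5}.
Of the listed edges, {2–7, 3–5, 4–7, 5–7} are in the MST → 4.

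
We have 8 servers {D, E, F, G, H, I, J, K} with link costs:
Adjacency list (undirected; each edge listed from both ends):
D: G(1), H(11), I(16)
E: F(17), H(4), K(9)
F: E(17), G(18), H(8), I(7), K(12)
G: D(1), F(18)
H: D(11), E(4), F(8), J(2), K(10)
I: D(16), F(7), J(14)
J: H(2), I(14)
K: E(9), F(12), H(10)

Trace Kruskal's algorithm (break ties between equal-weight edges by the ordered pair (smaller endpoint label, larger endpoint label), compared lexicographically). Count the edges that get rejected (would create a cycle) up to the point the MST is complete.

1

Kruskal's algorithm — process edges by increasing weight (ties by edge label):
D–G (1): add — endpoints in different components.
H–J (2): add — endpoints in different components.
E–H (4): add — endpoints in different components.
F–I (7): add — endpoints in different components.
F–H (8): add — endpoints in different components.
E–K (9): add — endpoints in different components.
H–K (10): skip — H and K already connected.
D–H (11): add — endpoints in different components.
Edges rejected before the tree was complete: 1.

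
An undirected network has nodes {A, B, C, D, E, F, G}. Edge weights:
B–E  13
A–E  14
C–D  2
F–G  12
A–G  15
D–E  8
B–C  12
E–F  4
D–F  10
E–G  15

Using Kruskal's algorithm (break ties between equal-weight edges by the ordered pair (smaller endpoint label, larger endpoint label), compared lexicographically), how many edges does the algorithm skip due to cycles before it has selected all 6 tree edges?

2

Kruskal: consider edges lightest-first.
C–D (2): add — endpoints in different components.
E–F (4): add — endpoints in different components.
D–E (8): add — endpoints in different components.
D–F (10): skip — D and F already connected.
B–C (12): add — endpoints in different components.
F–G (12): add — endpoints in different components.
B–E (13): skip — B and E already connected.
A–E (14): add — endpoints in different components.
Edges rejected before the tree was complete: 2.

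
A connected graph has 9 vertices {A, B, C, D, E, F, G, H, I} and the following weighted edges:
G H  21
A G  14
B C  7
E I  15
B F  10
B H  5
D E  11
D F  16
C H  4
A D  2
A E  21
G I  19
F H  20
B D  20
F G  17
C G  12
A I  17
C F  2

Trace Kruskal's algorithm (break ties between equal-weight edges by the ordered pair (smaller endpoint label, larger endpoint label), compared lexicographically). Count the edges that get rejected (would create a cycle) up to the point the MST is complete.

2

Kruskal: consider edges lightest-first.
A D (2): add — endpoints in different components.
C F (2): add — endpoints in different components.
C H (4): add — endpoints in different components.
B H (5): add — endpoints in different components.
B C (7): skip — B and C already connected.
B F (10): skip — B and F already connected.
D E (11): add — endpoints in different components.
C G (12): add — endpoints in different components.
A G (14): add — endpoints in different components.
E I (15): add — endpoints in different components.
Edges rejected before the tree was complete: 2.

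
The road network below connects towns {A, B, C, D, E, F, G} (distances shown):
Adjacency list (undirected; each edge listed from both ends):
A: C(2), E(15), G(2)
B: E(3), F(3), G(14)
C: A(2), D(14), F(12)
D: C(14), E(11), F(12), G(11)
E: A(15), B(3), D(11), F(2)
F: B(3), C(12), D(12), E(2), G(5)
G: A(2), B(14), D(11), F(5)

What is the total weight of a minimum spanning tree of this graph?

25

Kruskal's algorithm — process edges by increasing weight (ties by edge label):
A C (2): add — endpoints in different components.
A G (2): add — endpoints in different components.
E F (2): add — endpoints in different components.
B E (3): add — endpoints in different components.
B F (3): skip — B and F already connected.
F G (5): add — endpoints in different components.
D E (11): add — endpoints in different components.
MST edges: A C, A G, E F, B E, F G, D E; total weight 2+2+2+3+5+11 = 25.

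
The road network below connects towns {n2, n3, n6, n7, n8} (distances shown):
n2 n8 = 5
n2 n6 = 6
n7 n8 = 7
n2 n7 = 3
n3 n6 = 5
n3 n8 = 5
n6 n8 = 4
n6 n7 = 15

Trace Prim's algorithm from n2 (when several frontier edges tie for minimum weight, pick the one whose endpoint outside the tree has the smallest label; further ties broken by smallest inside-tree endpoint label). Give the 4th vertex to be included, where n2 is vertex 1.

n6

Prim, starting at n2.
Step 1: frontier [n2 n7 3, n2 n8 5, n2 n6 6] → take n2 n7 (3); add n7.
Step 2: frontier [n2 n8 5, n2 n6 6, n7 n8 7, n6 n7 15] → take n2 n8 (5); add n8.
Step 3: frontier [n2 n6 6, n6 n7 15, n6 n8 4, n3 n8 5] → take n6 n8 (4); add n6.
Step 4: frontier [n3 n6 5, n3 n8 5] → take n3 n6 (5); add n3.
Vertex order: n2, n7, n8, n6, n3. The 4th vertex is n6.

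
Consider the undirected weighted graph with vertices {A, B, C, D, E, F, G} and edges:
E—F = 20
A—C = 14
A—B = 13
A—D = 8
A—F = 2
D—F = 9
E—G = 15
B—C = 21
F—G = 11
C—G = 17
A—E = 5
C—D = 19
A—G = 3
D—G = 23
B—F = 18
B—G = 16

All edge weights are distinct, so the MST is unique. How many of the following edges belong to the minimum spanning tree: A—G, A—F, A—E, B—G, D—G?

3

Kruskal: consider edges lightest-first.
A—F (2): add — endpoints in different components.
A—G (3): add — endpoints in different components.
A—E (5): add — endpoints in different components.
A—D (8): add — endpoints in different components.
D—F (9): skip — D and F already connected.
F—G (11): skip — F and G already connected.
A—B (13): add — endpoints in different components.
A—C (14): add — endpoints in different components.
MST edge set: {A—F, A—G, A—E, A—D, A—B, A—C}.
Of the listed edges, {A—G, A—F, A—E} are in the MST → 3.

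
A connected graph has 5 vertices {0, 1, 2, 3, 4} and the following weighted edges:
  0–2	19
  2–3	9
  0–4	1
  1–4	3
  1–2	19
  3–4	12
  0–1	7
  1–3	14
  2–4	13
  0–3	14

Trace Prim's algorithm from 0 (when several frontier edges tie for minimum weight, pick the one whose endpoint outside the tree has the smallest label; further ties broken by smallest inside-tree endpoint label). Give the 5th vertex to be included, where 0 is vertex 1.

2

Grow the tree from 0 using Prim:
Step 1: frontier [0–4 1, 0–1 7, 0–3 14, 0–2 19] → take 0–4 (1); add 4.
Step 2: frontier [0–1 7, 0–3 14, 0–2 19, 1–4 3, 3–4 12, 2–4 13] → take 1–4 (3); add 1.
Step 3: frontier [0–3 14, 0–2 19, 1–3 14, 1–2 19, 3–4 12, 2–4 13] → take 3–4 (12); add 3.
Step 4: frontier [0–2 19, 1–2 19, 2–3 9, 2–4 13] → take 2–3 (9); add 2.
Vertex order: 0, 4, 1, 3, 2. The 5th vertex is 2.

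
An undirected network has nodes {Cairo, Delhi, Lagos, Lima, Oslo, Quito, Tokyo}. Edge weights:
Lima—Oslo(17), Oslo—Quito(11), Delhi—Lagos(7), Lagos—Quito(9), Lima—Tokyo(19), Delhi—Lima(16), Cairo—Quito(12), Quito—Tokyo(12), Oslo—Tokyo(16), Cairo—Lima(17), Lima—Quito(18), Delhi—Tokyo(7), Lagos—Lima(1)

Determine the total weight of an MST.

Kruskal's algorithm — process edges by increasing weight (ties by edge label):
Lagos—Lima (1): add. Components now {Oslo} {Quito} {Lagos,Lima} {Cairo} {Tokyo} {Delhi}
Delhi—Lagos (7): add. Components now {Oslo} {Quito} {Delhi,Lagos,Lima} {Cairo} {Tokyo}
Delhi—Tokyo (7): add. Components now {Oslo} {Quito} {Delhi,Lagos,Lima,Tokyo} {Cairo}
Lagos—Quito (9): add. Components now {Oslo} {Delhi,Lagos,Lima,Quito,Tokyo} {Cairo}
Oslo—Quito (11): add. Components now {Delhi,Lagos,Lima,Oslo,Quito,Tokyo} {Cairo}
Cairo—Quito (12): add. Components now {Cairo,Delhi,Lagos,Lima,Oslo,Quito,Tokyo}
MST edges: Lagos—Lima, Delhi—Lagos, Delhi—Tokyo, Lagos—Quito, Oslo—Quito, Cairo—Quito; total weight 1+7+7+9+11+12 = 47.

47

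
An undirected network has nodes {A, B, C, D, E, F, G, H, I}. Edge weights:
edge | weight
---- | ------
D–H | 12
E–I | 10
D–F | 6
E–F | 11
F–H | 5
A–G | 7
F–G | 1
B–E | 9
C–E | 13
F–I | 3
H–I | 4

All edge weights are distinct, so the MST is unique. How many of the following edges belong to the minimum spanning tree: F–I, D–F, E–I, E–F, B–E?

4

Sort edges by weight, then run Kruskal:
F–G (1): add — endpoints in different components.
F–I (3): add — endpoints in different components.
H–I (4): add — endpoints in different components.
F–H (5): skip — F and H already connected.
D–F (6): add — endpoints in different components.
A–G (7): add — endpoints in different components.
B–E (9): add — endpoints in different components.
E–I (10): add — endpoints in different components.
E–F (11): skip — E and F already connected.
D–H (12): skip — D and H already connected.
C–E (13): add — endpoints in different components.
MST edge set: {F–G, F–I, H–I, D–F, A–G, B–E, E–I, C–E}.
Of the listed edges, {F–I, D–F, E–I, B–E} are in the MST → 4.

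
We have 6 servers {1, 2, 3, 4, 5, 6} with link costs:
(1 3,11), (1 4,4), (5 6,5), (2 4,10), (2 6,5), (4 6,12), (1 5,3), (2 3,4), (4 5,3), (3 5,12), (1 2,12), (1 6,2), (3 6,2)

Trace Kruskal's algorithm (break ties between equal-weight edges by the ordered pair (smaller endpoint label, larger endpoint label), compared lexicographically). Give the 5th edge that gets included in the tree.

2-3

Sort edges by weight, then run Kruskal:
1 6 (2): add. Components now {1,6} {2} {3} {4} {5}
3 6 (2): add. Components now {1,3,6} {2} {4} {5}
1 5 (3): add. Components now {1,3,5,6} {2} {4}
4 5 (3): add. Components now {1,3,4,5,6} {2}
1 4 (4): skip — 1 and 4 already connected.
2 3 (4): add. Components now {1,2,3,4,5,6}
The 5th edge added is 2 3.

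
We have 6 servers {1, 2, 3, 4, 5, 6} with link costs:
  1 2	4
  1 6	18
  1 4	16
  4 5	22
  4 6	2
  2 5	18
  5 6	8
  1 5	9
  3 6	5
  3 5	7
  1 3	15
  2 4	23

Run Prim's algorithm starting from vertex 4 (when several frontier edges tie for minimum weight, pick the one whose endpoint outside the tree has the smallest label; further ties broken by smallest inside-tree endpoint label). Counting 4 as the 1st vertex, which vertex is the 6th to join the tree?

Prim, starting at 4.
Step 1: cheapest edge leaving the tree is 4 6 (2); add 6.
Step 2: cheapest edge leaving the tree is 3 6 (5); add 3.
Step 3: cheapest edge leaving the tree is 3 5 (7); add 5.
Step 4: cheapest edge leaving the tree is 1 5 (9); add 1.
Step 5: cheapest edge leaving the tree is 1 2 (4); add 2.
Vertex order: 4, 6, 3, 5, 1, 2. The 6th vertex is 2.

2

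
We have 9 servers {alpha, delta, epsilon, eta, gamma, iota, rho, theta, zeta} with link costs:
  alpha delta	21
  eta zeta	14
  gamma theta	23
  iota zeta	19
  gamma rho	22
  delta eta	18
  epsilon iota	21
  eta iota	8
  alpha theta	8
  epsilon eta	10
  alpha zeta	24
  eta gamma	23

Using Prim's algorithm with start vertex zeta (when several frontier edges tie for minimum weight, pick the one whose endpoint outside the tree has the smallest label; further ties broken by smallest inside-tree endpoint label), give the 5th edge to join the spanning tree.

alpha-delta

Prim, starting at zeta.
Step 1: frontier [eta zeta 14, iota zeta 19, alpha zeta 24] → take eta zeta (14); add eta.
Step 2: frontier [eta iota 8, epsilon eta 10, delta eta 18, eta gamma 23, iota zeta 19, alpha zeta 24] → take eta iota (8); add iota.
Step 3: frontier [epsilon eta 10, delta eta 18, eta gamma 23, epsilon iota 21, alpha zeta 24] → take epsilon eta (10); add epsilon.
Step 4: frontier [delta eta 18, eta gamma 23, alpha zeta 24] → take delta eta (18); add delta.
Step 5: frontier [alpha delta 21, eta gamma 23, alpha zeta 24] → take alpha delta (21); add alpha.
Step 6: frontier [alpha theta 8, eta gamma 23] → take alpha theta (8); add theta.
Step 7: frontier [eta gamma 23, gamma theta 23] → take eta gamma (23); add gamma.
Step 8: frontier [gamma rho 22] → take gamma rho (22); add rho.
The 5th edge added is alpha delta.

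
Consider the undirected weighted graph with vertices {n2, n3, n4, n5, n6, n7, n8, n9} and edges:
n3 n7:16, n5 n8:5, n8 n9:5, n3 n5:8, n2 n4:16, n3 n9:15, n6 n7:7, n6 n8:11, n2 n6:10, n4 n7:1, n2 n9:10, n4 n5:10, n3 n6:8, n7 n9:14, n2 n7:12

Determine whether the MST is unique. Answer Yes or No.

No

Sort edges by weight, then run Kruskal:
n4 n7 (1): add — endpoints in different components.
n5 n8 (5): add — endpoints in different components.
n8 n9 (5): add — endpoints in different components.
n6 n7 (7): add — endpoints in different components.
n3 n5 (8): add — endpoints in different components.
n3 n6 (8): add — endpoints in different components.
n2 n6 (10): add — endpoints in different components.
Non-tree edge n2 n9 has weight 10, equal to the heaviest edge on its tree cycle — swapping gives another MST of the same weight. Not unique.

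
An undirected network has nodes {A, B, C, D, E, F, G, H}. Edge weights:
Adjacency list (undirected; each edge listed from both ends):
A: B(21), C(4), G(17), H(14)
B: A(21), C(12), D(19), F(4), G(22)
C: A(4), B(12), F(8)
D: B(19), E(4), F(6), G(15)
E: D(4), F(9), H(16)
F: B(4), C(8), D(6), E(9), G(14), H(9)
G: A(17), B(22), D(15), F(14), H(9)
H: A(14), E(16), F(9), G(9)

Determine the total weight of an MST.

Grow the tree from D using Prim:
Step 1: cheapest edge leaving the tree is D—E (4); add E.
Step 2: cheapest edge leaving the tree is D—F (6); add F.
Step 3: cheapest edge leaving the tree is B—F (4); add B.
Step 4: cheapest edge leaving the tree is C—F (8); add C.
Step 5: cheapest edge leaving the tree is A—C (4); add A.
Step 6: cheapest edge leaving the tree is F—H (9); add H.
Step 7: cheapest edge leaving the tree is G—H (9); add G.
MST edges: D—E, D—F, B—F, C—F, A—C, F—H, G—H; total weight 4+6+4+8+4+9+9 = 44.

44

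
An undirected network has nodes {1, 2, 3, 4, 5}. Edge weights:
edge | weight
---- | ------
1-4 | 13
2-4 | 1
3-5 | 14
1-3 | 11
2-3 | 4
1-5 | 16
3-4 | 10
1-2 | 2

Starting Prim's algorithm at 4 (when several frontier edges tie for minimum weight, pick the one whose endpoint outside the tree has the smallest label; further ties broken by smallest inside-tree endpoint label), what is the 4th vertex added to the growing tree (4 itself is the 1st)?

Prim, starting at 4.
Step 1: frontier [2-4 1, 3-4 10, 1-4 13] → take 2-4 (1); add 2.
Step 2: frontier [1-2 2, 2-3 4, 3-4 10, 1-4 13] → take 1-2 (2); add 1.
Step 3: frontier [1-3 11, 1-5 16, 2-3 4, 3-4 10] → take 2-3 (4); add 3.
Step 4: frontier [1-5 16, 3-5 14] → take 3-5 (14); add 5.
Vertex order: 4, 2, 1, 3, 5. The 4th vertex is 3.

3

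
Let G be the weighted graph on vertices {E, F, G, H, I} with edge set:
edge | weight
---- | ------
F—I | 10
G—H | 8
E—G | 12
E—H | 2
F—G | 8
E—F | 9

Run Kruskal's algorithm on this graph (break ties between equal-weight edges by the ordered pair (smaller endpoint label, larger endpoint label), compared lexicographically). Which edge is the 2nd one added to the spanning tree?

F-G

Kruskal: consider edges lightest-first.
E—H (2): add — endpoints in different components.
F—G (8): add — endpoints in different components.
G—H (8): add — endpoints in different components.
E—F (9): skip — E and F already connected.
F—I (10): add — endpoints in different components.
The 2nd edge added is F—G.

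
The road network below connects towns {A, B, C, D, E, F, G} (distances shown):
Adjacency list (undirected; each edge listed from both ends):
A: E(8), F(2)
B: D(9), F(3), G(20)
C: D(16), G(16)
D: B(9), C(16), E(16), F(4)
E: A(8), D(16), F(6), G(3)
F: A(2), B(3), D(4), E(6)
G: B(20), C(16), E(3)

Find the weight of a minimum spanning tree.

Prim, starting at F.
Step 1: cheapest edge leaving the tree is A-F (2); add A.
Step 2: cheapest edge leaving the tree is B-F (3); add B.
Step 3: cheapest edge leaving the tree is D-F (4); add D.
Step 4: cheapest edge leaving the tree is E-F (6); add E.
Step 5: cheapest edge leaving the tree is E-G (3); add G.
Step 6: cheapest edge leaving the tree is C-D (16); add C.
MST edges: A-F, B-F, D-F, E-F, E-G, C-D; total weight 2+3+4+6+3+16 = 34.

34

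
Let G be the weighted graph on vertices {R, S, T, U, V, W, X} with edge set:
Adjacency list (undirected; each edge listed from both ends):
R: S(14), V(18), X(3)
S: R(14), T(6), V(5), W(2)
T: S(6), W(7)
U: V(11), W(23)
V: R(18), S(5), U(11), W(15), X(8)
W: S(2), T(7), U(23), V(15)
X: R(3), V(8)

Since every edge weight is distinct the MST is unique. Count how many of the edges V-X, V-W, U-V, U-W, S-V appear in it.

Sort edges by weight, then run Kruskal:
S-W (2): add — endpoints in different components.
R-X (3): add — endpoints in different components.
S-V (5): add — endpoints in different components.
S-T (6): add — endpoints in different components.
T-W (7): skip — W and T already connected.
V-X (8): add — endpoints in different components.
U-V (11): add — endpoints in different components.
MST edge set: {S-W, R-X, S-V, S-T, V-X, U-V}.
Of the listed edges, {V-X, U-V, S-V} are in the MST → 3.

3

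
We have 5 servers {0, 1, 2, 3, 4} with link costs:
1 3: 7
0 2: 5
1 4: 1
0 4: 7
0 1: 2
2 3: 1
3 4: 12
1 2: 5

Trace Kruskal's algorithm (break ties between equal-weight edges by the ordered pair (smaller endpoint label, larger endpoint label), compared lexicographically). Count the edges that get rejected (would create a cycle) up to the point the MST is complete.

0

Kruskal: consider edges lightest-first.
1 4 (1): add — endpoints in different components.
2 3 (1): add — endpoints in different components.
0 1 (2): add — endpoints in different components.
0 2 (5): add — endpoints in different components.
Edges rejected before the tree was complete: 0.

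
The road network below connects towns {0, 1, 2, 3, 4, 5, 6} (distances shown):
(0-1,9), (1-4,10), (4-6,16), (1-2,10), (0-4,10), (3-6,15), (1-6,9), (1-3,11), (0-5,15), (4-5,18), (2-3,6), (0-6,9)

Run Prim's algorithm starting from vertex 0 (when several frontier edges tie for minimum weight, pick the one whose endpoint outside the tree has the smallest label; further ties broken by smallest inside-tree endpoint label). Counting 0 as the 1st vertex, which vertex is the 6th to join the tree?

Prim's algorithm from 0:
Step 1: frontier [0-1 9, 0-6 9, 0-4 10, 0-5 15] → take 0-1 (9); add 1.
Step 2: frontier [0-6 9, 0-4 10, 0-5 15, 1-6 9, 1-2 10, 1-4 10, 1-3 11] → take 0-6 (9); add 6.
Step 3: frontier [0-4 10, 0-5 15, 1-2 10, 1-4 10, 1-3 11, 3-6 15, 4-6 16] → take 1-2 (10); add 2.
Step 4: frontier [0-4 10, 0-5 15, 1-4 10, 1-3 11, 2-3 6, 3-6 15, 4-6 16] → take 2-3 (6); add 3.
Step 5: frontier [0-4 10, 0-5 15, 1-4 10, 4-6 16] → take 0-4 (10); add 4.
Step 6: frontier [0-5 15, 4-5 18] → take 0-5 (15); add 5.
Vertex order: 0, 1, 6, 2, 3, 4, 5. The 6th vertex is 4.

4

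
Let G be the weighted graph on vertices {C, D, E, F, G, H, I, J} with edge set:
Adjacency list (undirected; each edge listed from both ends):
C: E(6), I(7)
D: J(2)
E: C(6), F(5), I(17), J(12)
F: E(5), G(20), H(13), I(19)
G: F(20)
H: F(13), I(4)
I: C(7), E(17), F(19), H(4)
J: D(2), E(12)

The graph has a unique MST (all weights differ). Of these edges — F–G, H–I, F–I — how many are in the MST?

2

Kruskal: consider edges lightest-first.
D–J (2): add — endpoints in different components.
H–I (4): add — endpoints in different components.
E–F (5): add — endpoints in different components.
C–E (6): add — endpoints in different components.
C–I (7): add — endpoints in different components.
E–J (12): add — endpoints in different components.
F–H (13): skip — F and H already connected.
E–I (17): skip — E and I already connected.
F–I (19): skip — F and I already connected.
F–G (20): add — endpoints in different components.
MST edge set: {D–J, H–I, E–F, C–E, C–I, E–J, F–G}.
Of the listed edges, {F–G, H–I} are in the MST → 2.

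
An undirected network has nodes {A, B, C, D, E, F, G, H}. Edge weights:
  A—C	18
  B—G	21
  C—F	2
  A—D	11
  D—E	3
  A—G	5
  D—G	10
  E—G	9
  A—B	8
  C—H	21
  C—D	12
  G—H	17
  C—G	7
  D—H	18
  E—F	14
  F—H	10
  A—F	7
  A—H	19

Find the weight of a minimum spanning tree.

44

Prim's algorithm from F:
Step 1: cheapest edge leaving the tree is C—F (2); add C.
Step 2: cheapest edge leaving the tree is A—F (7); add A.
Step 3: cheapest edge leaving the tree is A—G (5); add G.
Step 4: cheapest edge leaving the tree is A—B (8); add B.
Step 5: cheapest edge leaving the tree is E—G (9); add E.
Step 6: cheapest edge leaving the tree is D—E (3); add D.
Step 7: cheapest edge leaving the tree is F—H (10); add H.
MST edges: C—F, A—F, A—G, A—B, E—G, D—E, F—H; total weight 2+7+5+8+9+3+10 = 44.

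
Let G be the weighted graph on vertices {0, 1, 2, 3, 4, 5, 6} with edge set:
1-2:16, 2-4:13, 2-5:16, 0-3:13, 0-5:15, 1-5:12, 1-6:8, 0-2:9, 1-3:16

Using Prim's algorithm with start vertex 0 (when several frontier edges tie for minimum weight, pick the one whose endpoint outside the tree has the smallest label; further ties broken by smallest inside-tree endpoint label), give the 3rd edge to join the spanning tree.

Prim's algorithm from 0:
Step 1: frontier [0-2 9, 0-3 13, 0-5 15] → take 0-2 (9); add 2.
Step 2: frontier [0-3 13, 0-5 15, 2-4 13, 1-2 16, 2-5 16] → take 0-3 (13); add 3.
Step 3: frontier [0-5 15, 2-4 13, 1-2 16, 2-5 16, 1-3 16] → take 2-4 (13); add 4.
Step 4: frontier [0-5 15, 1-2 16, 2-5 16, 1-3 16] → take 0-5 (15); add 5.
Step 5: frontier [1-2 16, 1-3 16, 1-5 12] → take 1-5 (12); add 1.
Step 6: frontier [1-6 8] → take 1-6 (8); add 6.
The 3rd edge added is 2-4.

2-4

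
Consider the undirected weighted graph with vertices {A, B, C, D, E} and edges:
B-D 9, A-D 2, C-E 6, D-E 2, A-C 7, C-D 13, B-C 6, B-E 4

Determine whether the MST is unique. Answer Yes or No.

Kruskal: consider edges lightest-first.
A-D (2): add. Components now {A,D} {B} {C} {E}
D-E (2): add. Components now {A,D,E} {B} {C}
B-E (4): add. Components now {A,B,D,E} {C}
B-C (6): add. Components now {A,B,C,D,E}
Non-tree edge C-E has weight 6, equal to the heaviest edge on its tree cycle — swapping gives another MST of the same weight. Not unique.

No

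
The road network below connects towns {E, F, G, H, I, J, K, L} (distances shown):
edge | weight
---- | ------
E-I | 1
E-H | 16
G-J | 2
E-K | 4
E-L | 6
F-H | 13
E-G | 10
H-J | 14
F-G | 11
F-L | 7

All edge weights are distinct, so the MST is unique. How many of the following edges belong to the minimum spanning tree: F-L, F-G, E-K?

Kruskal: consider edges lightest-first.
E-I (1): add — endpoints in different components.
G-J (2): add — endpoints in different components.
E-K (4): add — endpoints in different components.
E-L (6): add — endpoints in different components.
F-L (7): add — endpoints in different components.
E-G (10): add — endpoints in different components.
F-G (11): skip — F and G already connected.
F-H (13): add — endpoints in different components.
MST edge set: {E-I, G-J, E-K, E-L, F-L, E-G, F-H}.
Of the listed edges, {F-L, E-K} are in the MST → 2.

2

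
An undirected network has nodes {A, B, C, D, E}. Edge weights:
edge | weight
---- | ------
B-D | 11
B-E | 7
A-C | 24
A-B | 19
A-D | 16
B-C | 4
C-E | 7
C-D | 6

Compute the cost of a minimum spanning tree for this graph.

Kruskal: consider edges lightest-first.
B-C (4): add. Components now {A} {B,C} {D} {E}
C-D (6): add. Components now {A} {B,C,D} {E}
B-E (7): add. Components now {A} {B,C,D,E}
C-E (7): skip — C and E already connected.
B-D (11): skip — B and D already connected.
A-D (16): add. Components now {A,B,C,D,E}
MST edges: B-C, C-D, B-E, A-D; total weight 4+6+7+16 = 33.

33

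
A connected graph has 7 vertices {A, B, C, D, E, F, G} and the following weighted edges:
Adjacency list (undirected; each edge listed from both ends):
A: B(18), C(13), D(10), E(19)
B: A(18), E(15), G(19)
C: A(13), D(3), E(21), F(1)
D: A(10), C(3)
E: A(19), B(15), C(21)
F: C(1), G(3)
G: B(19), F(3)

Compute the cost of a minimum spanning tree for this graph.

Prim, starting at C.
Step 1: frontier [C—F 1, C—D 3, A—C 13, C—E 21] → take C—F (1); add F.
Step 2: frontier [C—D 3, A—C 13, C—E 21, F—G 3] → take C—D (3); add D.
Step 3: frontier [A—C 13, C—E 21, A—D 10, F—G 3] → take F—G (3); add G.
Step 4: frontier [A—C 13, C—E 21, A—D 10, B—G 19] → take A—D (10); add A.
Step 5: frontier [A—B 18, A—E 19, C—E 21, B—G 19] → take A—B (18); add B.
Step 6: frontier [A—E 19, B—E 15, C—E 21] → take B—E (15); add E.
MST edges: C—F, C—D, F—G, A—D, A—B, B—E; total weight 1+3+3+10+18+15 = 50.

50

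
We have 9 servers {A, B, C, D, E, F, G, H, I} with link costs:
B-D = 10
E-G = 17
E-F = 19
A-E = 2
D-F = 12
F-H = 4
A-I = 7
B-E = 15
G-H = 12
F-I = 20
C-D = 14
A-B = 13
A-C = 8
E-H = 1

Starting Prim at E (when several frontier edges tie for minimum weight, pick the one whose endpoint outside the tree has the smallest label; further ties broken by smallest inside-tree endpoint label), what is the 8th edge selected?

G-H

Prim's algorithm from E:
Step 1: cheapest edge leaving the tree is E-H (1); add H.
Step 2: cheapest edge leaving the tree is A-E (2); add A.
Step 3: cheapest edge leaving the tree is F-H (4); add F.
Step 4: cheapest edge leaving the tree is A-I (7); add I.
Step 5: cheapest edge leaving the tree is A-C (8); add C.
Step 6: cheapest edge leaving the tree is D-F (12); add D.
Step 7: cheapest edge leaving the tree is B-D (10); add B.
Step 8: cheapest edge leaving the tree is G-H (12); add G.
The 8th edge added is G-H.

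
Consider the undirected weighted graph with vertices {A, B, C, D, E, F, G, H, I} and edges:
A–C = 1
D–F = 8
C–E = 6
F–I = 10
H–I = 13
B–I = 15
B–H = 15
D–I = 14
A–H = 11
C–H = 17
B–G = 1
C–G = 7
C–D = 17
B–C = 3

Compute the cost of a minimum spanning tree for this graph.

Prim, starting at A.
Step 1: frontier [A–C 1, A–H 11] → take A–C (1); add C.
Step 2: frontier [A–H 11, B–C 3, C–E 6, C–G 7, C–D 17, C–H 17] → take B–C (3); add B.
Step 3: frontier [A–H 11, B–G 1, B–H 15, B–I 15, C–E 6, C–G 7, C–D 17, C–H 17] → take B–G (1); add G.
Step 4: frontier [A–H 11, B–H 15, B–I 15, C–E 6, C–D 17, C–H 17] → take C–E (6); add E.
Step 5: frontier [A–H 11, B–H 15, B–I 15, C–D 17, C–H 17] → take A–H (11); add H.
Step 6: frontier [B–I 15, C–D 17, H–I 13] → take H–I (13); add I.
Step 7: frontier [C–D 17, F–I 10, D–I 14] → take F–I (10); add F.
Step 8: frontier [C–D 17, D–F 8, D–I 14] → take D–F (8); add D.
MST edges: A–C, B–C, B–G, C–E, A–H, H–I, F–I, D–F; total weight 1+3+1+6+11+13+10+8 = 53.

53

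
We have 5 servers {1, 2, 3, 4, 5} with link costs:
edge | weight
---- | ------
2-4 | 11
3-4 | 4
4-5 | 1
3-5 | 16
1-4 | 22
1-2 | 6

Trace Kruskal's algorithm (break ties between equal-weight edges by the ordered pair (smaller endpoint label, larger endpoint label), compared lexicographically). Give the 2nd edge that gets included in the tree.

Kruskal's algorithm — process edges by increasing weight (ties by edge label):
4-5 (1): add — endpoints in different components.
3-4 (4): add — endpoints in different components.
1-2 (6): add — endpoints in different components.
2-4 (11): add — endpoints in different components.
The 2nd edge added is 3-4.

3-4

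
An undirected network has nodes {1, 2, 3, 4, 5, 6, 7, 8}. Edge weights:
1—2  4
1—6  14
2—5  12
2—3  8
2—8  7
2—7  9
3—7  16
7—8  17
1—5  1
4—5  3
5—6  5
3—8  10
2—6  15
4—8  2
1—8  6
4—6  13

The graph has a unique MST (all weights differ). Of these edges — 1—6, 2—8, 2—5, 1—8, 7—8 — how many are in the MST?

0

Kruskal's algorithm — process edges by increasing weight (ties by edge label):
1—5 (1): add — endpoints in different components.
4—8 (2): add — endpoints in different components.
4—5 (3): add — endpoints in different components.
1—2 (4): add — endpoints in different components.
5—6 (5): add — endpoints in different components.
1—8 (6): skip — 1 and 8 already connected.
2—8 (7): skip — 2 and 8 already connected.
2—3 (8): add — endpoints in different components.
2—7 (9): add — endpoints in different components.
MST edge set: {1—5, 4—8, 4—5, 1—2, 5—6, 2—3, 2—7}.
Of the listed edges, {} are in the MST → 0.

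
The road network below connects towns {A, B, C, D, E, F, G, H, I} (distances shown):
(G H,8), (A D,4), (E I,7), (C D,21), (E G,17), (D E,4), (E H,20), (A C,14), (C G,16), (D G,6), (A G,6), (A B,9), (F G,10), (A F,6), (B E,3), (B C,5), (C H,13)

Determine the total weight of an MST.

43

Kruskal: consider edges lightest-first.
B E (3): add — endpoints in different components.
A D (4): add — endpoints in different components.
D E (4): add — endpoints in different components.
B C (5): add — endpoints in different components.
A F (6): add — endpoints in different components.
A G (6): add — endpoints in different components.
D G (6): skip — D and G already connected.
E I (7): add — endpoints in different components.
G H (8): add — endpoints in different components.
MST edges: B E, A D, D E, B C, A F, A G, E I, G H; total weight 3+4+4+5+6+6+7+8 = 43.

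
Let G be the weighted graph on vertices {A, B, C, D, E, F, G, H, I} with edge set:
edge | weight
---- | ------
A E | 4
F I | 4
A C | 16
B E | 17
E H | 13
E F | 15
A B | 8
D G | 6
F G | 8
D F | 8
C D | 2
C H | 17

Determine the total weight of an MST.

Kruskal's algorithm — process edges by increasing weight (ties by edge label):
C D (2): add — endpoints in different components.
A E (4): add — endpoints in different components.
F I (4): add — endpoints in different components.
D G (6): add — endpoints in different components.
A B (8): add — endpoints in different components.
D F (8): add — endpoints in different components.
F G (8): skip — F and G already connected.
E H (13): add — endpoints in different components.
E F (15): add — endpoints in different components.
MST edges: C D, A E, F I, D G, A B, D F, E H, E F; total weight 2+4+4+6+8+8+13+15 = 60.

60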